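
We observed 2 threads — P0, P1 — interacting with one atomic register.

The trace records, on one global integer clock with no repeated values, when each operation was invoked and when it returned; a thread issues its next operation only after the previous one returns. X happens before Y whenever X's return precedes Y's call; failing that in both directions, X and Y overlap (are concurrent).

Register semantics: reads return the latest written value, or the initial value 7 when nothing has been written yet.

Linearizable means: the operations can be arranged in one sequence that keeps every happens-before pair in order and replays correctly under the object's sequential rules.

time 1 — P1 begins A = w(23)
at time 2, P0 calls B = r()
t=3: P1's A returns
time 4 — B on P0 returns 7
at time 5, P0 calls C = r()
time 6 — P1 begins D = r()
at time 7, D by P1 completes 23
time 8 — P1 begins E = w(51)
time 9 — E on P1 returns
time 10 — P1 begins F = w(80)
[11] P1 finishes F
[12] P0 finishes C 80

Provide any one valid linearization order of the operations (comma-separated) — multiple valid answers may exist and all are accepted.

B, A, D, E, F, C

1. B r() → 7, leaving value 7
2. A w(23), leaving value 23
3. D r() → 23, leaving value 23
4. E w(51), leaving value 51
5. F w(80), leaving value 80
6. C r() → 80, leaving value 80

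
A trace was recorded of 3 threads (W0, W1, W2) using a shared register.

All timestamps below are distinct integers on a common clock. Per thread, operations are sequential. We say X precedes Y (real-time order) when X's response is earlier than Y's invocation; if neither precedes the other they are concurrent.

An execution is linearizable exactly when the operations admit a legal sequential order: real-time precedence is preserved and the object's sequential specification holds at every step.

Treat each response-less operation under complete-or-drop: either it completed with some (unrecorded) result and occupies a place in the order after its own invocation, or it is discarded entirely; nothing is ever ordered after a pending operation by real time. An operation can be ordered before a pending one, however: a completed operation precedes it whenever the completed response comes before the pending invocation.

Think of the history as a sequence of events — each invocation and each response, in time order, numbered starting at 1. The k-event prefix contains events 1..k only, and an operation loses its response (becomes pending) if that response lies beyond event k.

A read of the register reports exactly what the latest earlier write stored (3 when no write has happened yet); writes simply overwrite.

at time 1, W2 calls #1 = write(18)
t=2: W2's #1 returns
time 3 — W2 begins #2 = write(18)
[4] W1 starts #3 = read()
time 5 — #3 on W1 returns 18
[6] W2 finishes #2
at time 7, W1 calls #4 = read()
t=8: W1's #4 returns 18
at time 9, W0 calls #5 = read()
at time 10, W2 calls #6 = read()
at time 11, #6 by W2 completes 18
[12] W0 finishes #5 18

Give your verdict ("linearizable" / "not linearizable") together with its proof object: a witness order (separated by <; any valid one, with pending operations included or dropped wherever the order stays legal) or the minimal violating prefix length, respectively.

linearizable — witness: #1 < #2 < #3 < #4 < #5 < #6

1. #1 write(18), leaving value 18
2. #2 write(18), leaving value 18
3. #3 read() → 18, leaving value 18
4. #4 read() → 18, leaving value 18
5. #5 read() → 18, leaving value 18
6. #6 read() → 18, leaving value 18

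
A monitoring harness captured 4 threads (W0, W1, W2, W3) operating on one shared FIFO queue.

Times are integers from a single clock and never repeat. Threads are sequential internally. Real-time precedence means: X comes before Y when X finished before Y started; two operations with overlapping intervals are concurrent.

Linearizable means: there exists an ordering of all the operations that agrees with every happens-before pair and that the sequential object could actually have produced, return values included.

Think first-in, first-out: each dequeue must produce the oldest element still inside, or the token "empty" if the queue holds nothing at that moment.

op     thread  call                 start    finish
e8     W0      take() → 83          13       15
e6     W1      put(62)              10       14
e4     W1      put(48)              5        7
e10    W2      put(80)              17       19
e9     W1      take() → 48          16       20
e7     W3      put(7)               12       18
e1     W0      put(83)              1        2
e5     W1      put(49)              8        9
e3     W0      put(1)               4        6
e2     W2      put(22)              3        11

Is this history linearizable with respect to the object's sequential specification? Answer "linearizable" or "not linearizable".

linearizable

one valid linearization: e1, e4, e2, e3, e5, e6, e7, e8, e9, e10
step 1: e1 put(83) — queue <83>
step 2: e4 put(48) — queue <83,48>
step 3: e2 put(22) — queue <83,48,22>
step 4: e3 put(1) — queue <83,48,22,1>
step 5: e5 put(49) — queue <83,48,22,1,49>
step 6: e6 put(62) — queue <83,48,22,1,49,62>
step 7: e7 put(7) — queue <83,48,22,1,49,62,7>
step 8: e8 take() → 83 — queue <48,22,1,49,62,7>
step 9: e9 take() → 48 — queue <22,1,49,62,7>
step 10: e10 put(80) — queue <22,1,49,62,7,80>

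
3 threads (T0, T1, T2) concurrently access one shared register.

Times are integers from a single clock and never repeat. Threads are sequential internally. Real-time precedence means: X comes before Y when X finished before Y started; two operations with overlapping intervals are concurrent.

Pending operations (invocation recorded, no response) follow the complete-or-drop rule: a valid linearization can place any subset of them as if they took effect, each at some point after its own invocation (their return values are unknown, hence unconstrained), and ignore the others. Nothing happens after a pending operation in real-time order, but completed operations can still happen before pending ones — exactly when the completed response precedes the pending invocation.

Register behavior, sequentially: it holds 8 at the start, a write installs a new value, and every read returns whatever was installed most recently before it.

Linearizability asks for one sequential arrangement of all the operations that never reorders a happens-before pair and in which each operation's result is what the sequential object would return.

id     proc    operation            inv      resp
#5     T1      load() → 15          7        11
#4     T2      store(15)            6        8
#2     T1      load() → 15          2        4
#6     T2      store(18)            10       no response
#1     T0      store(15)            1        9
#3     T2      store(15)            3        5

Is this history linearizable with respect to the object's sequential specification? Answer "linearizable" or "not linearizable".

one valid linearization: #1, #2, #3, #4, #5
after step 1 (#1 store(15)): value 15
after step 2 (#2 load() → 15): value 15
after step 3 (#3 store(15)): value 15
after step 4 (#4 store(15)): value 15
after step 5 (#5 load() → 15): value 15

linearizable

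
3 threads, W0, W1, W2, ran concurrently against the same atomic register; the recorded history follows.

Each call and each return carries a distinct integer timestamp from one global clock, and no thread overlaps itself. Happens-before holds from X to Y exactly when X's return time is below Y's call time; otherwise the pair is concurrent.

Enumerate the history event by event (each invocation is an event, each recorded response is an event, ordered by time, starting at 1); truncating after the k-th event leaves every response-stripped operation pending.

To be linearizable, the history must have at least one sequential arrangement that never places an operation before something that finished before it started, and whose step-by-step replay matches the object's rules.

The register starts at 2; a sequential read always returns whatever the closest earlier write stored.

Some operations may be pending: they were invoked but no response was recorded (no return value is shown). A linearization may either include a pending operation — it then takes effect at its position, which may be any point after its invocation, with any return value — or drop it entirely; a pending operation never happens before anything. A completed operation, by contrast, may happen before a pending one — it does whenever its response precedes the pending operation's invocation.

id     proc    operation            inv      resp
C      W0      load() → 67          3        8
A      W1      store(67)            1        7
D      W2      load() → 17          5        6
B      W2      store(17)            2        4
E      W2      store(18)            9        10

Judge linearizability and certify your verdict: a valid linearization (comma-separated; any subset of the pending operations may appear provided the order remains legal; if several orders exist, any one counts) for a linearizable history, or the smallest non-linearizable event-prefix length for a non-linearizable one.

linearizable — witness: A, C, B, D, E

1. A store(67), leaving value 67
2. C load() → 67, leaving value 67
3. B store(17), leaving value 17
4. D load() → 17, leaving value 17
5. E store(18), leaving value 18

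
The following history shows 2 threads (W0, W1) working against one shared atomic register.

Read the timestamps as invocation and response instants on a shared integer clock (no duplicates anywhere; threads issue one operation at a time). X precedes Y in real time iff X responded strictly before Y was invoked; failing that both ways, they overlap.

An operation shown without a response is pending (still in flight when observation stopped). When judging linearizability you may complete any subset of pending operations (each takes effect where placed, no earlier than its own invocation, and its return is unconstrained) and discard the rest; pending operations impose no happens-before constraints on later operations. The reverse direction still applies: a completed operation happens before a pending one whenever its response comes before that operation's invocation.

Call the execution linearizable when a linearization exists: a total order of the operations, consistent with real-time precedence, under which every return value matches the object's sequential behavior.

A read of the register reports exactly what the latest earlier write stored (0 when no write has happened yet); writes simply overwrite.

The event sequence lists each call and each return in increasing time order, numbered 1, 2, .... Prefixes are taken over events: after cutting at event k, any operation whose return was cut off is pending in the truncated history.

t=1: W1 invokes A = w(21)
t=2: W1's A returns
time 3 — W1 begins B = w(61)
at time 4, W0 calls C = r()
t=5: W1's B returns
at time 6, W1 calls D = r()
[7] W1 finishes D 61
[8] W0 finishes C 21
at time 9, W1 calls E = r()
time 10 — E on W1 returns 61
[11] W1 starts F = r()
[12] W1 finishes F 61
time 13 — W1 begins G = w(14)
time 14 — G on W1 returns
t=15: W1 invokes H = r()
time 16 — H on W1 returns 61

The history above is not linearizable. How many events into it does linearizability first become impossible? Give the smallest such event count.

16

events 1..15 are linearizable, e.g. via A, C, B, D, E, F, G:
1. A w(21), leaving value 21
2. C r() → 21, leaving value 21
3. B w(61), leaving value 61
4. D r() → 61, leaving value 61
5. E r() → 61, leaving value 61
6. F r() → 61, leaving value 61
7. G w(14), leaving value 14
adding event 16 (H responds at 16) leaves no legal real-time order
for example A, B, C, D, E, F, G, H fails at step 3: C r() → 21 is not legal there
for example A, B, D, C, E, F, G, H fails at step 4: C r() → 21 is not legal there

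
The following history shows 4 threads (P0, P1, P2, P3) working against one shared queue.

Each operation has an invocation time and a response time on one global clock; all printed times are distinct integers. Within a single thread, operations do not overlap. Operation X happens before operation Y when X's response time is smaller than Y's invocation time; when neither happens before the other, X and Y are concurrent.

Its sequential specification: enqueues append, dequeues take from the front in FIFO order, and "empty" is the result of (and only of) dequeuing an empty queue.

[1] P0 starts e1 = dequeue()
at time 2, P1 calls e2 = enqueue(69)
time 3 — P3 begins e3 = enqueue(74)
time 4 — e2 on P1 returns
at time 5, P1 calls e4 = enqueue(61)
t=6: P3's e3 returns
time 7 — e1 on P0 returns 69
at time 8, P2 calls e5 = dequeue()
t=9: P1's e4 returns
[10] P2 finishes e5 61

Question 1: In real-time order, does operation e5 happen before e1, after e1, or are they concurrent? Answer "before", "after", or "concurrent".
after

e5 spans [8,10], e1 spans [1,7]
resp(e1)=7 < inv(e5)=8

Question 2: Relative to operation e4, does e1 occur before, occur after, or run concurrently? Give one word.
concurrent

e1 spans [1,7], e4 spans [5,9]
the intervals overlap in both directions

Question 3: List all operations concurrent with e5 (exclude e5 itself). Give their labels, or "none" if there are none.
e4

e5 spans [8,10]: anything still running between times 8 and 10 counts as concurrent
e1 [1,7]: before
e2 [2,4]: before
e3 [3,6]: before
e4 [5,9]: concurrent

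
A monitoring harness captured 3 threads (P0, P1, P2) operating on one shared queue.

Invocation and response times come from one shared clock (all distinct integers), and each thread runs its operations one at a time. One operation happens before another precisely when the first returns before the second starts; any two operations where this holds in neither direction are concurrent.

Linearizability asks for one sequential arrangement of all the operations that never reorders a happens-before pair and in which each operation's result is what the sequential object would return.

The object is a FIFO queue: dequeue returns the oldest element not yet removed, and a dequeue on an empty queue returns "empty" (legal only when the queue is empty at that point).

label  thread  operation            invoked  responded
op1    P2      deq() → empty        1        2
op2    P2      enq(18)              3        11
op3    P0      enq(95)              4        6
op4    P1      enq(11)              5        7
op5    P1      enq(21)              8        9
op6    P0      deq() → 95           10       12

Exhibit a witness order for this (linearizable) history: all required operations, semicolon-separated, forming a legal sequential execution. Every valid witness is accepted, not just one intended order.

op1; op3; op2; op4; op5; op6

after step 1 (op1 deq() → empty): queue <>
after step 2 (op3 enq(95)): queue <95>
after step 3 (op2 enq(18)): queue <95,18>
after step 4 (op4 enq(11)): queue <95,18,11>
after step 5 (op5 enq(21)): queue <95,18,11,21>
after step 6 (op6 deq() → 95): queue <18,11,21>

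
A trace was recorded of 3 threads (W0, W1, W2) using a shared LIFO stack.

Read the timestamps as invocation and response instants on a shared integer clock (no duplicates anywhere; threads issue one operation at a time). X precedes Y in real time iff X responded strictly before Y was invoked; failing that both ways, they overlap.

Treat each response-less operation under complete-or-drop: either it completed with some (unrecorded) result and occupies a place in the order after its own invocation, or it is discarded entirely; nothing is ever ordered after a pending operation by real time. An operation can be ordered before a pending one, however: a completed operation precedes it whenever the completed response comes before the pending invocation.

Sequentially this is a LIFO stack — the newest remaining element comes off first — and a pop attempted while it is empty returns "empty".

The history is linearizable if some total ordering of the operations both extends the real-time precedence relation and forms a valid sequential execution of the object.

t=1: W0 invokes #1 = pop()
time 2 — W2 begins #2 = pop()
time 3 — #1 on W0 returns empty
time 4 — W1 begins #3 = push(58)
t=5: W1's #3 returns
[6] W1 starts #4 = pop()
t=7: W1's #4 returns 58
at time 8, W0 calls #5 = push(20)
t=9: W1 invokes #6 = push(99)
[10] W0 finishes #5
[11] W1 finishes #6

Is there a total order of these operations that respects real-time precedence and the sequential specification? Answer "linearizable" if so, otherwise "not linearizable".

one valid linearization: #1, #2, #3, #4, #5, #6
step 1: #1 pop() → empty — stack <>
step 2: #2 pop() (pending, included) — stack <>
step 3: #3 push(58) — stack <58>
step 4: #4 pop() → 58 — stack <>
step 5: #5 push(20) — stack <20>
step 6: #6 push(99) — stack <20,99>

linearizable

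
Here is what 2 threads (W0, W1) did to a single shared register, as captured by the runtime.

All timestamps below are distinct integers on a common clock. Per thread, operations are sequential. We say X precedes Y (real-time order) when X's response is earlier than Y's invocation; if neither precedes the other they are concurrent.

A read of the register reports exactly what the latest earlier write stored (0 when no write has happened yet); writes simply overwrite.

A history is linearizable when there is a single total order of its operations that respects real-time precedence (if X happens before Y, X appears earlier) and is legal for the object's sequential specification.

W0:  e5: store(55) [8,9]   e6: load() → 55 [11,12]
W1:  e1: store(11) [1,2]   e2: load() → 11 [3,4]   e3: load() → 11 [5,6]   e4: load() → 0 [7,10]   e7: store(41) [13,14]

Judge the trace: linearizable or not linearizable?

events 1..9 are fine; event 10 — the response of e4 at time 10 — makes the prefix non-linearizable
checked exhaustively: 2 real-time-consistent orders of 5 completed operations, zero legal register replays
e.g. e1, e2, e3, e4, e5: illegal at step 4, since e4 load() → 0 cannot apply there
e.g. e1, e2, e3, e5, e4: illegal at step 5, since e4 load() → 0 cannot apply there

not linearizable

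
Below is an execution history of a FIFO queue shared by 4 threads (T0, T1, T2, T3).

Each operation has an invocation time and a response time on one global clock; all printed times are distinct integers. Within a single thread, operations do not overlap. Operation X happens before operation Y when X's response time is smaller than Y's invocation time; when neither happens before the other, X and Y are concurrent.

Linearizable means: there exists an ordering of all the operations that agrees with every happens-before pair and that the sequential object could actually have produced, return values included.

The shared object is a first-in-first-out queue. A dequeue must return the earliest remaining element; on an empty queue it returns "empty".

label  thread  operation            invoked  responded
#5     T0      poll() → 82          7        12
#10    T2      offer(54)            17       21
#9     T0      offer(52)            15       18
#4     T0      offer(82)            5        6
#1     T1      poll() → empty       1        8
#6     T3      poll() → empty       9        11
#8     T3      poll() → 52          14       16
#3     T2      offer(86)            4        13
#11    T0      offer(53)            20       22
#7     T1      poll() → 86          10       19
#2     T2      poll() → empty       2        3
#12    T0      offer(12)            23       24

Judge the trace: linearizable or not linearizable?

witness order: #1, #2, #3, #4, #7, #5, #6, #9, #8, #10, #11, #12
1. #1 poll() → empty, leaving queue <>
2. #2 poll() → empty, leaving queue <>
3. #3 offer(86), leaving queue <86>
4. #4 offer(82), leaving queue <86,82>
5. #7 poll() → 86, leaving queue <82>
6. #5 poll() → 82, leaving queue <>
7. #6 poll() → empty, leaving queue <>
8. #9 offer(52), leaving queue <52>
9. #8 poll() → 52, leaving queue <>
10. #10 offer(54), leaving queue <54>
11. #11 offer(53), leaving queue <54,53>
12. #12 offer(12), leaving queue <54,53,12>

linearizable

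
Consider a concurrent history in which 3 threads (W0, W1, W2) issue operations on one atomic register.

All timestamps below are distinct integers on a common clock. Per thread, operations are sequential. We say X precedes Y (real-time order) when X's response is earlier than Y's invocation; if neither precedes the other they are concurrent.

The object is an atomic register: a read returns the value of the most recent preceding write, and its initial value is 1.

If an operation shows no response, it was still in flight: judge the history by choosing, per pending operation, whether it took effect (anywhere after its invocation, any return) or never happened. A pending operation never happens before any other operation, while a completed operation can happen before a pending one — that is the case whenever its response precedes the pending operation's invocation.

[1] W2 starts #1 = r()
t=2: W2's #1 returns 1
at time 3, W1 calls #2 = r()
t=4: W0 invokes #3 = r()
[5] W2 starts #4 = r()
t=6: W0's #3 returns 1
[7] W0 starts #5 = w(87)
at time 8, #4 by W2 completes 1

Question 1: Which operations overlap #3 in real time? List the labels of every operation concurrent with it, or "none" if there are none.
#2, #4

concurrent with #3 ([4,6]): every op whose interval crosses 4..6
#1 [1,2]: before
#2 [3,…): concurrent
#4 [5,8]: concurrent
#5 [7,…): after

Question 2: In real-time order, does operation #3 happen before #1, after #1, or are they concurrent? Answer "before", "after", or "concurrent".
after

#3 spans [4,6], #1 spans [1,2]
resp(#1)=2 < inv(#3)=4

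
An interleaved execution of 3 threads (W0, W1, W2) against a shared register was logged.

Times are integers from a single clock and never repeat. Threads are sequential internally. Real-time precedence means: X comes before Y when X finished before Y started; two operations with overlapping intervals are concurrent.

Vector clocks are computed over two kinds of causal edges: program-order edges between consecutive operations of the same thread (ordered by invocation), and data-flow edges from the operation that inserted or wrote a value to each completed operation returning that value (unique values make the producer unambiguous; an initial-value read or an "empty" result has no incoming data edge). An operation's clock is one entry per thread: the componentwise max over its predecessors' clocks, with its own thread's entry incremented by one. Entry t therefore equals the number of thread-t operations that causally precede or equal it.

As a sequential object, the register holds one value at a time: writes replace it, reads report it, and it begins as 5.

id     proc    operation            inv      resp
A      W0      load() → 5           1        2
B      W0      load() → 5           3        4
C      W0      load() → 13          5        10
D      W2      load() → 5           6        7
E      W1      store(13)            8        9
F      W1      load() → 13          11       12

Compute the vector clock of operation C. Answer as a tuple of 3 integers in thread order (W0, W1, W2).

(3, 1, 0)

D, invoked 6, has no incoming edges; only W2's bump applies → (0, 0, 1)
E, invoked 8, has no incoming edges; only W1's bump applies → (0, 1, 0)
A, invoked 1, has no incoming edges; only W0's bump applies → (1, 0, 0)
F (invocation 11): componentwise max over VC(E)=(0, 1, 0), +1 at W1, giving (0, 2, 0)
B (invocation 3): componentwise max over VC(A)=(1, 0, 0), +1 at W0, giving (2, 0, 0)
C (invocation 5): componentwise max over VC(B)=(2, 0, 0), VC(E)=(0, 1, 0), +1 at W0, giving (3, 1, 0)
target: VC(C) = (3, 1, 0)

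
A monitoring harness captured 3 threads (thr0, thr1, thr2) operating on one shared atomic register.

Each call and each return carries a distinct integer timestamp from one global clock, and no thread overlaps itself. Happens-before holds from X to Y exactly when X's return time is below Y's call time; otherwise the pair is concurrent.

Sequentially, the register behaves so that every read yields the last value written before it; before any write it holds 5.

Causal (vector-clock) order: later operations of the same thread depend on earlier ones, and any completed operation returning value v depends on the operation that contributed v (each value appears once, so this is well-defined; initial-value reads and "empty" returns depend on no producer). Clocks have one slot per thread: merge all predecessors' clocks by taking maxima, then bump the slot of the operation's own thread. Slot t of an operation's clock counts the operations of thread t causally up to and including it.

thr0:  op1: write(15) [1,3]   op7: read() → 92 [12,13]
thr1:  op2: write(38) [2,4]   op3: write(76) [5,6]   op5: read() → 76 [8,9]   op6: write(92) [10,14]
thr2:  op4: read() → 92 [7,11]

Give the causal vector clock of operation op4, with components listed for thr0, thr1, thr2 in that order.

(0, 4, 1)

root op op2, invoked 2: fresh clock plus thr1's own tick → (0, 1, 0)
root op op1, invoked 1: fresh clock plus thr0's own tick → (1, 0, 0)
invoked at 5, op3 merges VC(op2)=(0, 1, 0) and bumps thr1's slot → (0, 2, 0)
invoked at 8, op5 merges VC(op3)=(0, 2, 0) and bumps thr1's slot → (0, 3, 0)
invoked at 10, op6 merges VC(op5)=(0, 3, 0) and bumps thr1's slot → (0, 4, 0)
invoked at 7, op4 merges VC(op6)=(0, 4, 0) and bumps thr2's slot → (0, 4, 1)
invoked at 12, op7 merges VC(op1)=(1, 0, 0), VC(op6)=(0, 4, 0) and bumps thr0's slot → (2, 4, 0)
target: VC(op4) = (0, 4, 1)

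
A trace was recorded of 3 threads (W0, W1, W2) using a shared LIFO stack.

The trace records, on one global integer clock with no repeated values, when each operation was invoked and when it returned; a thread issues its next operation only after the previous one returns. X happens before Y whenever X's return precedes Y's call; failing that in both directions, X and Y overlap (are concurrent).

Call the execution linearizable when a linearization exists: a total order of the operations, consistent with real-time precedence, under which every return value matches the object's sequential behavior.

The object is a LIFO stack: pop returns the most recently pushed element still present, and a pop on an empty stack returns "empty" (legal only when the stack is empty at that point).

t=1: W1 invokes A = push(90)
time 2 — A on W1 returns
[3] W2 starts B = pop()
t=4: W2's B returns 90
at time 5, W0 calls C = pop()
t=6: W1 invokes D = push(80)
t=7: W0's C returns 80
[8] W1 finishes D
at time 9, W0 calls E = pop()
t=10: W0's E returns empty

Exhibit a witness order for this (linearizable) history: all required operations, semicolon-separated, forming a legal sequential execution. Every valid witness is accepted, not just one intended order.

A; B; D; C; E

after step 1 (A push(90)): stack <90>
after step 2 (B pop() → 90): stack <>
after step 3 (D push(80)): stack <80>
after step 4 (C pop() → 80): stack <>
after step 5 (E pop() → empty): stack <>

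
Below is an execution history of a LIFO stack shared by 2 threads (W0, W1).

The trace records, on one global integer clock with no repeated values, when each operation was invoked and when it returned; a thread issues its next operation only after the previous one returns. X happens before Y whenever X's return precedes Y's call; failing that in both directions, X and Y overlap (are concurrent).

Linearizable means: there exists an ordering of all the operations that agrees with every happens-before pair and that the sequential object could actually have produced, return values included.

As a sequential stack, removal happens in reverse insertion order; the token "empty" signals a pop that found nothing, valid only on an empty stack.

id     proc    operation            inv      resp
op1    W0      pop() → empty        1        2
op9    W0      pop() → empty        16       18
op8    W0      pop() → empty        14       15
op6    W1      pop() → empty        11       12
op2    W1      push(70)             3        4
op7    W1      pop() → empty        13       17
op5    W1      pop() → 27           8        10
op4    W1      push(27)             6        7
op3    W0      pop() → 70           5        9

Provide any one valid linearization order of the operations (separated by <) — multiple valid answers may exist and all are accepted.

op1 < op2 < op3 < op4 < op5 < op6 < op7 < op8 < op9

step 1: op1 pop() → empty — stack <>
step 2: op2 push(70) — stack <70>
step 3: op3 pop() → 70 — stack <>
step 4: op4 push(27) — stack <27>
step 5: op5 pop() → 27 — stack <>
step 6: op6 pop() → empty — stack <>
step 7: op7 pop() → empty — stack <>
step 8: op8 pop() → empty — stack <>
step 9: op9 pop() → empty — stack <>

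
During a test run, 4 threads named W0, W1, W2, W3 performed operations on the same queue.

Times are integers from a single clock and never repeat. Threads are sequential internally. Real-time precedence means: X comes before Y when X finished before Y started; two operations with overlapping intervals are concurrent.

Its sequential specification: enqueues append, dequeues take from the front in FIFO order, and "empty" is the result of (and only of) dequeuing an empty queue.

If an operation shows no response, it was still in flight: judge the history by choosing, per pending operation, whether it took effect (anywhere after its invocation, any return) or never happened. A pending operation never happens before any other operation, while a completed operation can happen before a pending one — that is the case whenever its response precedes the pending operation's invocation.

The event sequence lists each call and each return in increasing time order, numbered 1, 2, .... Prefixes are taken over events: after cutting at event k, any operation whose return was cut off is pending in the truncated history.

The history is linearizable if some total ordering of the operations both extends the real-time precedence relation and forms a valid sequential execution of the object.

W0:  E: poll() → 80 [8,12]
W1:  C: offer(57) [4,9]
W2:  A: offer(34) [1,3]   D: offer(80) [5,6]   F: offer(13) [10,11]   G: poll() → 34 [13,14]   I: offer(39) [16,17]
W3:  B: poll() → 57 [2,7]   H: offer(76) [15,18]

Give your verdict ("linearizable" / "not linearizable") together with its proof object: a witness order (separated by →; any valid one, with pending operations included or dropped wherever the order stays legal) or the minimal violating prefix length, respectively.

not linearizable — minimal violating prefix: 7 events

already the first 7 events (up to B's response at time 7) admit no linearization; the first 6 still do
real-time-consistent orders of the 3 completed operations: 3 — all fail the queue replay
every completion of the 1 pending operation (C) was checked; none linearizes
e.g. A, B, D (pending dropped): illegal at step 2, since B poll() → 57 cannot apply there
e.g. A, D, B (pending dropped): illegal at step 3, since B poll() → 57 cannot apply there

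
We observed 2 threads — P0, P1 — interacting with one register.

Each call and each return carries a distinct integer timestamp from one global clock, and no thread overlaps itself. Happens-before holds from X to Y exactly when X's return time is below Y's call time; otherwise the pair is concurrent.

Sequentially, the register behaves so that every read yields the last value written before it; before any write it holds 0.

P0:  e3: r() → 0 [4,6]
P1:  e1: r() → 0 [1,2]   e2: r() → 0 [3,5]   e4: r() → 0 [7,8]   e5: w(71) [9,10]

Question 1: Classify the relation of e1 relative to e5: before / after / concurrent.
Answer: before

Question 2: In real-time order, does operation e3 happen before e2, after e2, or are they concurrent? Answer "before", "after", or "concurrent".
Answer: concurrent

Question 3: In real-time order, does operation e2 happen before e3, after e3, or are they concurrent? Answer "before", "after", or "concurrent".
Answer: concurrent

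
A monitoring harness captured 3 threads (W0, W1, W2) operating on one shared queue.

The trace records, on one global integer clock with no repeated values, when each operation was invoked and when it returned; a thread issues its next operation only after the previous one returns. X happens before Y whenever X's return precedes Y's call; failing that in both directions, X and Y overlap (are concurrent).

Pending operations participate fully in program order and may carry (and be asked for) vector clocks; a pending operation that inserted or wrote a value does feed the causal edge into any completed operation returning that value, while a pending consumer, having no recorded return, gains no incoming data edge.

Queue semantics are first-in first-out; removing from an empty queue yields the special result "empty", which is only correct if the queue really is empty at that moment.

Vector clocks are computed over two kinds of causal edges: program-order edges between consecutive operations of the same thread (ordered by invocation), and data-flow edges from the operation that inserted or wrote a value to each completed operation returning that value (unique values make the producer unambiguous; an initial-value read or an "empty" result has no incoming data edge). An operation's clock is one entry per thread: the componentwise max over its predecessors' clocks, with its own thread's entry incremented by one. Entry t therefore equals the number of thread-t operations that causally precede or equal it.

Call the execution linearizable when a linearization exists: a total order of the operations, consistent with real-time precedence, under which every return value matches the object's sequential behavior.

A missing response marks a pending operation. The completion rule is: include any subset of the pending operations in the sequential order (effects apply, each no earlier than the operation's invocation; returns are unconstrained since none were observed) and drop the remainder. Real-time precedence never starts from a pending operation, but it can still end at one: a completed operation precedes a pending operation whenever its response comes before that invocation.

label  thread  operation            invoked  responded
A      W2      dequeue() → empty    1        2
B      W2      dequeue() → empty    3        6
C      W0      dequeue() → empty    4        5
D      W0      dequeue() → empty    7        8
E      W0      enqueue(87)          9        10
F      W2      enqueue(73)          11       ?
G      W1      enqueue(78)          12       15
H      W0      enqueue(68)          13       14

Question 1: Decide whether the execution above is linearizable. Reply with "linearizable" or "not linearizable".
a witness: A, B, C, D, E, F, G, H
after step 1 (A dequeue() → empty): queue <>
after step 2 (B dequeue() → empty): queue <>
after step 3 (C dequeue() → empty): queue <>
after step 4 (D dequeue() → empty): queue <>
after step 5 (E enqueue(87)): queue <87>
after step 6 (F enqueue(73) (pending, included)): queue <87,73>
after step 7 (G enqueue(78)): queue <87,73,78>
after step 8 (H enqueue(68)): queue <87,73,78,68>

linearizable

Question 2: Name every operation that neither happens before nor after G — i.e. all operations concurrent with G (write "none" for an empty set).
Answer: F, H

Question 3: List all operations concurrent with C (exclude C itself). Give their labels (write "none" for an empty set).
Answer: B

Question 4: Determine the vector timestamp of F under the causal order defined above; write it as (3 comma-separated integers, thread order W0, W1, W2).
Answer: (0, 0, 3)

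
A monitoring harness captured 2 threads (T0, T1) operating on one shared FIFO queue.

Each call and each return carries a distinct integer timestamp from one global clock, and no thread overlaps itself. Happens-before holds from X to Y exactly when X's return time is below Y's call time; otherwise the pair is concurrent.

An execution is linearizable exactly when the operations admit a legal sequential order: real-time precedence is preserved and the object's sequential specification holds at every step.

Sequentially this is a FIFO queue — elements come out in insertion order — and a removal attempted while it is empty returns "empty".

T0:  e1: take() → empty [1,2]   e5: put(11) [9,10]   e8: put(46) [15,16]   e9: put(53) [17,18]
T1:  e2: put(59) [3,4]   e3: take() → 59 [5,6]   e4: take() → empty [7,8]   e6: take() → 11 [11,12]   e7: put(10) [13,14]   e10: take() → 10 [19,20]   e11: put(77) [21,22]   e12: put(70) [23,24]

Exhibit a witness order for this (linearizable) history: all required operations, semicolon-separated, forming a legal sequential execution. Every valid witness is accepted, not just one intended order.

e1; e2; e3; e4; e5; e6; e7; e8; e9; e10; e11; e12

1. e1 take() → empty, leaving queue <>
2. e2 put(59), leaving queue <59>
3. e3 take() → 59, leaving queue <>
4. e4 take() → empty, leaving queue <>
5. e5 put(11), leaving queue <11>
6. e6 take() → 11, leaving queue <>
7. e7 put(10), leaving queue <10>
8. e8 put(46), leaving queue <10,46>
9. e9 put(53), leaving queue <10,46,53>
10. e10 take() → 10, leaving queue <46,53>
11. e11 put(77), leaving queue <46,53,77>
12. e12 put(70), leaving queue <46,53,77,70>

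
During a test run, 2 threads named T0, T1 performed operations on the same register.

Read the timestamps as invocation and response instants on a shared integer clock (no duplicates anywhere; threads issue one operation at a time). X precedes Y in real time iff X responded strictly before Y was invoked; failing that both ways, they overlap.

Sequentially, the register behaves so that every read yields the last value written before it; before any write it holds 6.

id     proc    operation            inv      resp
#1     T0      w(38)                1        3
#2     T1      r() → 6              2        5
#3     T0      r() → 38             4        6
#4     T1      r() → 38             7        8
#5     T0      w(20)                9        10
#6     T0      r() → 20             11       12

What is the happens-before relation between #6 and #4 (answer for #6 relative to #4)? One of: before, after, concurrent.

#6 spans [11,12], #4 spans [7,8]
resp(#4)=8 < inv(#6)=11

after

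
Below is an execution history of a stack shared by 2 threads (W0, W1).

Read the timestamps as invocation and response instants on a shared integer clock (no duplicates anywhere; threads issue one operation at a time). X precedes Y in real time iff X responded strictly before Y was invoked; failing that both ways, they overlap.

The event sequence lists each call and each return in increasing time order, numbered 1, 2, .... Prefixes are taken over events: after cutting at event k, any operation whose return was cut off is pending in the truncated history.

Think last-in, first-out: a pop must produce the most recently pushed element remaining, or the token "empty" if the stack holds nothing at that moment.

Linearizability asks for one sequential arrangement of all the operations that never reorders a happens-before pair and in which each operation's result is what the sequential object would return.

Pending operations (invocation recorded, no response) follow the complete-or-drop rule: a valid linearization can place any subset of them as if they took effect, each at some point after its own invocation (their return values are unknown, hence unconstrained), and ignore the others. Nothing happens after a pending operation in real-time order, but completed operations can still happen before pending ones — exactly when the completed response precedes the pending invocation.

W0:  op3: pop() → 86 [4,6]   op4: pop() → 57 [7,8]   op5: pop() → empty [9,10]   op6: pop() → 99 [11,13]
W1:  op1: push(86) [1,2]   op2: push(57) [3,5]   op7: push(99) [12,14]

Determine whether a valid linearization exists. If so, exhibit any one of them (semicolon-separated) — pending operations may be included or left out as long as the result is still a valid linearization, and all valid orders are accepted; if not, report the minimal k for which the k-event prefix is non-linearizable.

linearizable — witness: op1; op3; op2; op4; op5; op7; op6

step 1: op1 push(86) — stack <86>
step 2: op3 pop() → 86 — stack <>
step 3: op2 push(57) — stack <57>
step 4: op4 pop() → 57 — stack <>
step 5: op5 pop() → empty — stack <>
step 6: op7 push(99) — stack <99>
step 7: op6 pop() → 99 — stack <>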